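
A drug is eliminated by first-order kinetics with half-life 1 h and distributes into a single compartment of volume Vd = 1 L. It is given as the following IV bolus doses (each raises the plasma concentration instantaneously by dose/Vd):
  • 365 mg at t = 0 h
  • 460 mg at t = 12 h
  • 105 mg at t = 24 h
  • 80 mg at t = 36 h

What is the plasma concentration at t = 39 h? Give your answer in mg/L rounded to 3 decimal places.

k = ln 2 / 1 = 0.69315 per h
Dose 1 (365 mg at t=0 h): 365·exp(−0.69315·39) = 0.000 mg/L
Dose 2 (460 mg at t=12 h): 460·exp(−0.69315·27) = 0.000 mg/L
Dose 3 (105 mg at t=24 h): 105·exp(−0.69315·15) = 0.003 mg/L
Dose 4 (80 mg at t=36 h): 80·exp(−0.69315·3) = 10.000 mg/L
C(39) = 0.000 + 0.000 + 0.003 + 10.000 = 10.003 mg/L

10.003 mg/L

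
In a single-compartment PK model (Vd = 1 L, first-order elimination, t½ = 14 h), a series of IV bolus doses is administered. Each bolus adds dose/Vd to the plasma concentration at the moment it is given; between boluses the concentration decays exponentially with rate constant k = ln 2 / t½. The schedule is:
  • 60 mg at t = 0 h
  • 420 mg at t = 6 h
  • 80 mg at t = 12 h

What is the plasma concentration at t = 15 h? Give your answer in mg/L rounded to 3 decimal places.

k = ln 2 / 14 = 0.04951 per h
Dose 1 (60 mg at t=0 h): 60·exp(−0.04951·15) = 28.551 mg/L
Dose 2 (420 mg at t=6 h): 420·exp(−0.04951·9) = 268.986 mg/L
Dose 3 (80 mg at t=12 h): 80·exp(−0.04951·3) = 68.958 mg/L
C(15) = 28.551 + 268.986 + 68.958 = 366.495 mg/L

366.495 mg/L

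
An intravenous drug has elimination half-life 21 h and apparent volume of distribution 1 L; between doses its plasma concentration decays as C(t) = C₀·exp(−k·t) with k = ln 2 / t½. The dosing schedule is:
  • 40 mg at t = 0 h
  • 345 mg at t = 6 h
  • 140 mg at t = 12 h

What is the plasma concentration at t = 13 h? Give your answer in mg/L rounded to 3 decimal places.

k = ln 2 / 21 = 0.03301 per h
Dose 1 (40 mg at t=0 h): 40·exp(−0.03301·13) = 26.044 mg/L
Dose 2 (345 mg at t=6 h): 345·exp(−0.03301·7) = 273.827 mg/L
Dose 3 (140 mg at t=12 h): 140·exp(−0.03301·1) = 135.454 mg/L
C(13) = 26.044 + 273.827 + 135.454 = 435.325 mg/L

435.325 mg/L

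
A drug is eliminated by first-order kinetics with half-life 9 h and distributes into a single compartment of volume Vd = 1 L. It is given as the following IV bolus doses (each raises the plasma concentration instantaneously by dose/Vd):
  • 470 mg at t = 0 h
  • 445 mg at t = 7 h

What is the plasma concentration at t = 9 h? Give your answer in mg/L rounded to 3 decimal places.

k = ln 2 / 9 = 0.07702 per h
Dose 1 (470 mg at t=0 h): 470·exp(−0.07702·9) = 235.000 mg/L
Dose 2 (445 mg at t=7 h): 445·exp(−0.07702·2) = 381.474 mg/L
C(9) = 235.000 + 381.474 = 616.474 mg/L

616.474 mg/L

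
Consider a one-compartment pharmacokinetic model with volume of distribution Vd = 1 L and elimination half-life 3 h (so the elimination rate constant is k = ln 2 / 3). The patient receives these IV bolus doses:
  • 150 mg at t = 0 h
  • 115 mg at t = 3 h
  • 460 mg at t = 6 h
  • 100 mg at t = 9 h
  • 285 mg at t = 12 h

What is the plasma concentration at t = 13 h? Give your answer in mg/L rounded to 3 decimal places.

k = ln 2 / 3 = 0.23105 per h
Dose 1 (150 mg at t=0 h): 150·exp(−0.23105·13) = 7.441 mg/L
Dose 2 (115 mg at t=3 h): 115·exp(−0.23105·10) = 11.409 mg/L
Dose 3 (460 mg at t=6 h): 460·exp(−0.23105·7) = 91.276 mg/L
Dose 4 (100 mg at t=9 h): 100·exp(−0.23105·4) = 39.685 mg/L
Dose 5 (285 mg at t=12 h): 285·exp(−0.23105·1) = 226.205 mg/L
C(13) = 7.441 + 11.409 + 91.276 + 39.685 + 226.205 = 376.016 mg/L

376.016 mg/L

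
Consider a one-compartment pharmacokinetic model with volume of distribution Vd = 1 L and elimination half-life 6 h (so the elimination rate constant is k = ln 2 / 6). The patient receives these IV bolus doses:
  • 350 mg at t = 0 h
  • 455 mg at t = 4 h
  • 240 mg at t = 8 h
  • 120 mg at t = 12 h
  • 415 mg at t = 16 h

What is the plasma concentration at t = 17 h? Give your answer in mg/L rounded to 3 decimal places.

672.371 mg/L

k = ln 2 / 6 = 0.11552 per h
Dose 1 (350 mg at t=0 h): 350·exp(−0.11552·17) = 49.108 mg/L
Dose 2 (455 mg at t=4 h): 455·exp(−0.11552·13) = 101.340 mg/L
Dose 3 (240 mg at t=8 h): 240·exp(−0.11552·9) = 84.853 mg/L
Dose 4 (120 mg at t=12 h): 120·exp(−0.11552·5) = 67.348 mg/L
Dose 5 (415 mg at t=16 h): 415·exp(−0.11552·1) = 369.723 mg/L
C(17) = 49.108 + 101.340 + 84.853 + 67.348 + 369.723 = 672.371 mg/L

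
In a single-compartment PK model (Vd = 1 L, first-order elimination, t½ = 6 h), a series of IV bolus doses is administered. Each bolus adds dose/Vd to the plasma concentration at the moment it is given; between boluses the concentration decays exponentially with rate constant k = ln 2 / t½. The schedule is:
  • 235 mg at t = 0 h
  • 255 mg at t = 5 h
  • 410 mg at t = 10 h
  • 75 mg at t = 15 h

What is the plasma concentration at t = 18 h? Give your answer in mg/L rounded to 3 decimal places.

k = ln 2 / 6 = 0.11552 per h
Dose 1 (235 mg at t=0 h): 235·exp(−0.11552·18) = 29.375 mg/L
Dose 2 (255 mg at t=5 h): 255·exp(−0.11552·13) = 56.795 mg/L
Dose 3 (410 mg at t=10 h): 410·exp(−0.11552·8) = 162.709 mg/L
Dose 4 (75 mg at t=15 h): 75·exp(−0.11552·3) = 53.033 mg/L
C(18) = 29.375 + 56.795 + 162.709 + 53.033 = 301.911 mg/L

301.911 mg/L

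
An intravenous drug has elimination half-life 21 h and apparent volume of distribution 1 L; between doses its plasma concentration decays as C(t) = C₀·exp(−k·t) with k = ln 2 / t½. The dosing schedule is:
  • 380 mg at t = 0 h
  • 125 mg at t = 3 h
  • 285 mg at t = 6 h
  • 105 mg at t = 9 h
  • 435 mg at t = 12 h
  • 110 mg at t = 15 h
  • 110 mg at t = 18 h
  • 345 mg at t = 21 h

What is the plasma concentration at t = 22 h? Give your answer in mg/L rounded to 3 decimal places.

k = ln 2 / 21 = 0.03301 per h
Dose 1 (380 mg at t=0 h): 380·exp(−0.03301·22) = 183.831 mg/L
Dose 2 (125 mg at t=3 h): 125·exp(−0.03301·19) = 66.765 mg/L
Dose 3 (285 mg at t=6 h): 285·exp(−0.03301·16) = 168.069 mg/L
Dose 4 (105 mg at t=9 h): 105·exp(−0.03301·13) = 68.366 mg/L
Dose 5 (435 mg at t=12 h): 435·exp(−0.03301·10) = 312.710 mg/L
Dose 6 (110 mg at t=15 h): 110·exp(−0.03301·7) = 87.307 mg/L
Dose 7 (110 mg at t=18 h): 110·exp(−0.03301·4) = 96.395 mg/L
Dose 8 (345 mg at t=21 h): 345·exp(−0.03301·1) = 333.798 mg/L
C(22) = 183.831 + 66.765 + 168.069 + 68.366 + 312.710 + 87.307 + 96.395 + 333.798 = 1317.241 mg/L

1317.241 mg/L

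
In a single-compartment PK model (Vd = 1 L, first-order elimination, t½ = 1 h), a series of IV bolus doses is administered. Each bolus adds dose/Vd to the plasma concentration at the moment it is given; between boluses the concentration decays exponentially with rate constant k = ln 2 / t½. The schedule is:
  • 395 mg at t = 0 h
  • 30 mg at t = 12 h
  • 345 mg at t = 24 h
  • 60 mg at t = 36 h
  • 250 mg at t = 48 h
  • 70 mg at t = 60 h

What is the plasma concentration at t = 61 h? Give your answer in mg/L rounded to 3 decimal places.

k = ln 2 / 1 = 0.69315 per h
Dose 1 (395 mg at t=0 h): 395·exp(−0.69315·61) = 0.000 mg/L
Dose 2 (30 mg at t=12 h): 30·exp(−0.69315·49) = 0.000 mg/L
Dose 3 (345 mg at t=24 h): 345·exp(−0.69315·37) = 0.000 mg/L
Dose 4 (60 mg at t=36 h): 60·exp(−0.69315·25) = 0.000 mg/L
Dose 5 (250 mg at t=48 h): 250·exp(−0.69315·13) = 0.031 mg/L
Dose 6 (70 mg at t=60 h): 70·exp(−0.69315·1) = 35.000 mg/L
C(61) = 0.000 + 0.000 + 0.000 + 0.000 + 0.031 + 35.000 = 35.031 mg/L

35.031 mg/L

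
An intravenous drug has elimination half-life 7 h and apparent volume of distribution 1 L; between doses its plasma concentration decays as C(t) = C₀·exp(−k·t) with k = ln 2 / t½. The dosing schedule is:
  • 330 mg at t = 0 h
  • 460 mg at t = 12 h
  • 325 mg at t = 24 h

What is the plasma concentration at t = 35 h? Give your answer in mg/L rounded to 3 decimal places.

166.836 mg/L

k = ln 2 / 7 = 0.09902 per h
Dose 1 (330 mg at t=0 h): 330·exp(−0.09902·35) = 10.313 mg/L
Dose 2 (460 mg at t=12 h): 460·exp(−0.09902·23) = 47.169 mg/L
Dose 3 (325 mg at t=24 h): 325·exp(−0.09902·11) = 109.354 mg/L
C(35) = 10.313 + 47.169 + 109.354 = 166.836 mg/L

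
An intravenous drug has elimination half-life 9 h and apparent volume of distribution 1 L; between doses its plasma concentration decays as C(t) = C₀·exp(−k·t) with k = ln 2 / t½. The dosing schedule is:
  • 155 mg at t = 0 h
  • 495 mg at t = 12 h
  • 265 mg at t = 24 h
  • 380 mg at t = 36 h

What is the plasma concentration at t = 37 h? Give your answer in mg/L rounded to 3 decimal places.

530.351 mg/L

k = ln 2 / 9 = 0.07702 per h
Dose 1 (155 mg at t=0 h): 155·exp(−0.07702·37) = 8.969 mg/L
Dose 2 (495 mg at t=12 h): 495·exp(−0.07702·25) = 72.179 mg/L
Dose 3 (265 mg at t=24 h): 265·exp(−0.07702·13) = 97.370 mg/L
Dose 4 (380 mg at t=36 h): 380·exp(−0.07702·1) = 351.832 mg/L
C(37) = 8.969 + 72.179 + 97.370 + 351.832 = 530.351 mg/L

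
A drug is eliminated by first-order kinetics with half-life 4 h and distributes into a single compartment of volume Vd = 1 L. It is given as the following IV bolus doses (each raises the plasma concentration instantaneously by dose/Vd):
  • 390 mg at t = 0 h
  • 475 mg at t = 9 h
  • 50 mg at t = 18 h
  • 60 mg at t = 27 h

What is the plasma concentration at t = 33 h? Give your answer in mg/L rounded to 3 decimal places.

k = ln 2 / 4 = 0.17329 per h
Dose 1 (390 mg at t=0 h): 390·exp(−0.17329·33) = 1.281 mg/L
Dose 2 (475 mg at t=9 h): 475·exp(−0.17329·24) = 7.422 mg/L
Dose 3 (50 mg at t=18 h): 50·exp(−0.17329·15) = 3.716 mg/L
Dose 4 (60 mg at t=27 h): 60·exp(−0.17329·6) = 21.213 mg/L
C(33) = 1.281 + 7.422 + 3.716 + 21.213 = 33.632 mg/L

33.632 mg/L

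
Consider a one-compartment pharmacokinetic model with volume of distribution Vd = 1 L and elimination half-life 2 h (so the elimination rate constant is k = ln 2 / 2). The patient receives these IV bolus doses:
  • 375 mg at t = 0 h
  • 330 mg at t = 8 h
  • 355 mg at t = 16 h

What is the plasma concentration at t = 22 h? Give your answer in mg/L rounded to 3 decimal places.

47.136 mg/L

k = ln 2 / 2 = 0.34657 per h
Dose 1 (375 mg at t=0 h): 375·exp(−0.34657·22) = 0.183 mg/L
Dose 2 (330 mg at t=8 h): 330·exp(−0.34657·14) = 2.578 mg/L
Dose 3 (355 mg at t=16 h): 355·exp(−0.34657·6) = 44.375 mg/L
C(22) = 0.183 + 2.578 + 44.375 = 47.136 mg/L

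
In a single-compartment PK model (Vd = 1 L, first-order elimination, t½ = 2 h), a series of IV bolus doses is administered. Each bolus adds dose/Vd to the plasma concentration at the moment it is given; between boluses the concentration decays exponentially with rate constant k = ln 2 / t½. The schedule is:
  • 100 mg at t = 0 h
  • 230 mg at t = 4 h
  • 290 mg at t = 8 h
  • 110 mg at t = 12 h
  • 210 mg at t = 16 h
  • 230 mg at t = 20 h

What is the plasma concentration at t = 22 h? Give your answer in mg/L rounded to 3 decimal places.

k = ln 2 / 2 = 0.34657 per h
Dose 1 (100 mg at t=0 h): 100·exp(−0.34657·22) = 0.049 mg/L
Dose 2 (230 mg at t=4 h): 230·exp(−0.34657·18) = 0.449 mg/L
Dose 3 (290 mg at t=8 h): 290·exp(−0.34657·14) = 2.266 mg/L
Dose 4 (110 mg at t=12 h): 110·exp(−0.34657·10) = 3.438 mg/L
Dose 5 (210 mg at t=16 h): 210·exp(−0.34657·6) = 26.250 mg/L
Dose 6 (230 mg at t=20 h): 230·exp(−0.34657·2) = 115.000 mg/L
C(22) = 0.049 + 0.449 + 2.266 + 3.438 + 26.250 + 115.000 = 147.451 mg/L

147.451 mg/L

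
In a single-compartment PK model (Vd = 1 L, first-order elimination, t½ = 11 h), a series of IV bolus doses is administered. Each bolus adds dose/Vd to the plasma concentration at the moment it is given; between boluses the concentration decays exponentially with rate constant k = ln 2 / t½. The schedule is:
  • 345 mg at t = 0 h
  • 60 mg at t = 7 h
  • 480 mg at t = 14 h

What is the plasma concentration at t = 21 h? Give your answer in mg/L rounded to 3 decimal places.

425.492 mg/L

k = ln 2 / 11 = 0.06301 per h
Dose 1 (345 mg at t=0 h): 345·exp(−0.06301·21) = 91.860 mg/L
Dose 2 (60 mg at t=7 h): 60·exp(−0.06301·14) = 24.833 mg/L
Dose 3 (480 mg at t=14 h): 480·exp(−0.06301·7) = 308.800 mg/L
C(21) = 91.860 + 24.833 + 308.800 = 425.492 mg/L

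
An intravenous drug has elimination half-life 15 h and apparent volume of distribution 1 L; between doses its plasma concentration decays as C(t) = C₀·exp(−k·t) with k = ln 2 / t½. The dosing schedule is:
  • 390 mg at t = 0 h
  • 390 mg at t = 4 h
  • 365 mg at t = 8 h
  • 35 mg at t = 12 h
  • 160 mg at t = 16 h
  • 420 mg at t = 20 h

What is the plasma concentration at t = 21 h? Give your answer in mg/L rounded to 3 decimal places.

1076.856 mg/L

k = ln 2 / 15 = 0.04621 per h
Dose 1 (390 mg at t=0 h): 390·exp(−0.04621·21) = 147.782 mg/L
Dose 2 (390 mg at t=4 h): 390·exp(−0.04621·17) = 177.786 mg/L
Dose 3 (365 mg at t=8 h): 365·exp(−0.04621·13) = 200.171 mg/L
Dose 4 (35 mg at t=12 h): 35·exp(−0.04621·9) = 23.091 mg/L
Dose 5 (160 mg at t=16 h): 160·exp(−0.04621·5) = 126.992 mg/L
Dose 6 (420 mg at t=20 h): 420·exp(−0.04621·1) = 401.033 mg/L
C(21) = 147.782 + 177.786 + 200.171 + 23.091 + 126.992 + 401.033 = 1076.856 mg/L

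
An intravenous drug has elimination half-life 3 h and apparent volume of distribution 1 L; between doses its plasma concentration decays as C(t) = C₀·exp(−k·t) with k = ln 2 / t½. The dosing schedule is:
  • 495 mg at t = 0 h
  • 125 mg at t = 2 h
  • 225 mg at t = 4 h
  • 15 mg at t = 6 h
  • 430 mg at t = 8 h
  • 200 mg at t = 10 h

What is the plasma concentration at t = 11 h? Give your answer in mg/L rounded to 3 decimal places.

k = ln 2 / 3 = 0.23105 per h
Dose 1 (495 mg at t=0 h): 495·exp(−0.23105·11) = 38.979 mg/L
Dose 2 (125 mg at t=2 h): 125·exp(−0.23105·9) = 15.625 mg/L
Dose 3 (225 mg at t=4 h): 225·exp(−0.23105·7) = 44.646 mg/L
Dose 4 (15 mg at t=6 h): 15·exp(−0.23105·5) = 4.725 mg/L
Dose 5 (430 mg at t=8 h): 430·exp(−0.23105·3) = 215.000 mg/L
Dose 6 (200 mg at t=10 h): 200·exp(−0.23105·1) = 158.740 mg/L
C(11) = 38.979 + 15.625 + 44.646 + 4.725 + 215.000 + 158.740 = 477.714 mg/L

477.714 mg/L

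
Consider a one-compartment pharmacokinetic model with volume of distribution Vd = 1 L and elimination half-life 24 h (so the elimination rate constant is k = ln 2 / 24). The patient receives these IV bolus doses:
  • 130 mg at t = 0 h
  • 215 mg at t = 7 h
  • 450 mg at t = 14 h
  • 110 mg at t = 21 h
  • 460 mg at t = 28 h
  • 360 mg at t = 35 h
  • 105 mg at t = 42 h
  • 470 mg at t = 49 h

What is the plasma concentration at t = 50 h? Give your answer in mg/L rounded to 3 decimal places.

1316.546 mg/L

k = ln 2 / 24 = 0.02888 per h
Dose 1 (130 mg at t=0 h): 130·exp(−0.02888·50) = 30.676 mg/L
Dose 2 (215 mg at t=7 h): 215·exp(−0.02888·43) = 62.100 mg/L
Dose 3 (450 mg at t=14 h): 450·exp(−0.02888·36) = 159.099 mg/L
Dose 4 (110 mg at t=21 h): 110·exp(−0.02888·29) = 47.605 mg/L
Dose 5 (460 mg at t=28 h): 460·exp(−0.02888·22) = 243.677 mg/L
Dose 6 (360 mg at t=35 h): 360·exp(−0.02888·15) = 233.431 mg/L
Dose 7 (105 mg at t=42 h): 105·exp(−0.02888·8) = 83.339 mg/L
Dose 8 (470 mg at t=49 h): 470·exp(−0.02888·1) = 456.620 mg/L
C(50) = 30.676 + 62.100 + 159.099 + 47.605 + 243.677 + 233.431 + 83.339 + 456.620 = 1316.546 mg/L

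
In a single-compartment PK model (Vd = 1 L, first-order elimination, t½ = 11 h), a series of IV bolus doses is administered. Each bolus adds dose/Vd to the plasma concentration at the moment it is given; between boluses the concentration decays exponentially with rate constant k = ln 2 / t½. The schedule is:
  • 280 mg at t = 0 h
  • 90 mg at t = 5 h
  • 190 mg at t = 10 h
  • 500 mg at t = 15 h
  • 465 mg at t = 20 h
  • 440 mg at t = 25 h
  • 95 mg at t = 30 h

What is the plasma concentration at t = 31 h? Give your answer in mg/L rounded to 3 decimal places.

913.388 mg/L

k = ln 2 / 11 = 0.06301 per h
Dose 1 (280 mg at t=0 h): 280·exp(−0.06301·31) = 39.701 mg/L
Dose 2 (90 mg at t=5 h): 90·exp(−0.06301·26) = 17.487 mg/L
Dose 3 (190 mg at t=10 h): 190·exp(−0.06301·21) = 50.589 mg/L
Dose 4 (500 mg at t=15 h): 500·exp(−0.06301·16) = 182.435 mg/L
Dose 5 (465 mg at t=20 h): 465·exp(−0.06301·11) = 232.500 mg/L
Dose 6 (440 mg at t=25 h): 440·exp(−0.06301·6) = 301.477 mg/L
Dose 7 (95 mg at t=30 h): 95·exp(−0.06301·1) = 89.198 mg/L
C(31) = 39.701 + 17.487 + 50.589 + 182.435 + 232.500 + 301.477 + 89.198 = 913.388 mg/L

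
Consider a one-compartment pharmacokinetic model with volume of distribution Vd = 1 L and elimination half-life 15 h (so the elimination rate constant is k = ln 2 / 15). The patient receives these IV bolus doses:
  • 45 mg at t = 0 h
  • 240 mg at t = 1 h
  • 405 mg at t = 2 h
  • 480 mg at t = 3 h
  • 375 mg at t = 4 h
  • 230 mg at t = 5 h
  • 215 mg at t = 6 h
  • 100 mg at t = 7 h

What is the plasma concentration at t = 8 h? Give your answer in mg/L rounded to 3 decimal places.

1696.120 mg/L

k = ln 2 / 15 = 0.04621 per h
Dose 1 (45 mg at t=0 h): 45·exp(−0.04621·8) = 31.093 mg/L
Dose 2 (240 mg at t=1 h): 240·exp(−0.04621·7) = 173.672 mg/L
Dose 3 (405 mg at t=2 h): 405·exp(−0.04621·6) = 306.933 mg/L
Dose 4 (480 mg at t=3 h): 480·exp(−0.04621·5) = 380.976 mg/L
Dose 5 (375 mg at t=4 h): 375·exp(−0.04621·4) = 311.714 mg/L
Dose 6 (230 mg at t=5 h): 230·exp(−0.04621·3) = 200.227 mg/L
Dose 7 (215 mg at t=6 h): 215·exp(−0.04621·2) = 196.020 mg/L
Dose 8 (100 mg at t=7 h): 100·exp(−0.04621·1) = 95.484 mg/L
C(8) = 31.093 + 173.672 + 306.933 + 380.976 + 311.714 + 200.227 + 196.020 + 95.484 = 1696.120 mg/L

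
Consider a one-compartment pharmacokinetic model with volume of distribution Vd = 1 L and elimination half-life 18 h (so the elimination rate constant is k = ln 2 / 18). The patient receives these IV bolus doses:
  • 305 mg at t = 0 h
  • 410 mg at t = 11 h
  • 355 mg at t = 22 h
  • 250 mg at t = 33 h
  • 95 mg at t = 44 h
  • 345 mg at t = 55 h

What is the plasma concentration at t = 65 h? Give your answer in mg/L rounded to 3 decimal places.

k = ln 2 / 18 = 0.03851 per h
Dose 1 (305 mg at t=0 h): 305·exp(−0.03851·65) = 24.960 mg/L
Dose 2 (410 mg at t=11 h): 410·exp(−0.03851·54) = 51.250 mg/L
Dose 3 (355 mg at t=22 h): 355·exp(−0.03851·43) = 67.780 mg/L
Dose 4 (250 mg at t=33 h): 250·exp(−0.03851·32) = 72.908 mg/L
Dose 5 (95 mg at t=44 h): 95·exp(−0.03851·21) = 42.318 mg/L
Dose 6 (345 mg at t=55 h): 345·exp(−0.03851·10) = 234.736 mg/L
C(65) = 24.960 + 51.250 + 67.780 + 72.908 + 42.318 + 234.736 = 493.952 mg/L

493.952 mg/L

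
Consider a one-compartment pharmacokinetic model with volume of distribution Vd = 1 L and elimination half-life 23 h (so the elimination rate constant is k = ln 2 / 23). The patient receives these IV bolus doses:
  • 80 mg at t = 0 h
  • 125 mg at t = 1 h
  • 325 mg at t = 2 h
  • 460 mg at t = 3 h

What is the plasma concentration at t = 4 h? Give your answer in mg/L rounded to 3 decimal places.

k = ln 2 / 23 = 0.03014 per h
Dose 1 (80 mg at t=0 h): 80·exp(−0.03014·4) = 70.915 mg/L
Dose 2 (125 mg at t=1 h): 125·exp(−0.03014·3) = 114.195 mg/L
Dose 3 (325 mg at t=2 h): 325·exp(−0.03014·2) = 305.990 mg/L
Dose 4 (460 mg at t=3 h): 460·exp(−0.03014·1) = 446.344 mg/L
C(4) = 70.915 + 114.195 + 305.990 + 446.344 = 937.443 mg/L

937.443 mg/L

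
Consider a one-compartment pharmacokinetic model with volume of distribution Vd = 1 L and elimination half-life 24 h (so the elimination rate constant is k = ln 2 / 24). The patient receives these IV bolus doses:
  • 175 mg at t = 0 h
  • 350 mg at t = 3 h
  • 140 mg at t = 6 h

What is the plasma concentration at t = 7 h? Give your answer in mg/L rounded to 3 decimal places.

k = ln 2 / 24 = 0.02888 per h
Dose 1 (175 mg at t=0 h): 175·exp(−0.02888·7) = 142.968 mg/L
Dose 2 (350 mg at t=3 h): 350·exp(−0.02888·4) = 311.815 mg/L
Dose 3 (140 mg at t=6 h): 140·exp(−0.02888·1) = 136.014 mg/L
C(7) = 142.968 + 311.815 + 136.014 = 590.797 mg/L

590.797 mg/L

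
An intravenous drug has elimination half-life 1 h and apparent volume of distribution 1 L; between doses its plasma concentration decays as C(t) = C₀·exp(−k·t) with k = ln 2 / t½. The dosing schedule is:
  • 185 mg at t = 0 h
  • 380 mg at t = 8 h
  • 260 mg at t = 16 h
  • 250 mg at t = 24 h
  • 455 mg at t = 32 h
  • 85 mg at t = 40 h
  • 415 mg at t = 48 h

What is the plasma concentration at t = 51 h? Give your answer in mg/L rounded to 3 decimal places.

k = ln 2 / 1 = 0.69315 per h
Dose 1 (185 mg at t=0 h): 185·exp(−0.69315·51) = 0.000 mg/L
Dose 2 (380 mg at t=8 h): 380·exp(−0.69315·43) = 0.000 mg/L
Dose 3 (260 mg at t=16 h): 260·exp(−0.69315·35) = 0.000 mg/L
Dose 4 (250 mg at t=24 h): 250·exp(−0.69315·27) = 0.000 mg/L
Dose 5 (455 mg at t=32 h): 455·exp(−0.69315·19) = 0.001 mg/L
Dose 6 (85 mg at t=40 h): 85·exp(−0.69315·11) = 0.042 mg/L
Dose 7 (415 mg at t=48 h): 415·exp(−0.69315·3) = 51.875 mg/L
C(51) = 0.000 + 0.000 + 0.000 + 0.000 + 0.001 + 0.042 + 51.875 = 51.917 mg/L

51.917 mg/L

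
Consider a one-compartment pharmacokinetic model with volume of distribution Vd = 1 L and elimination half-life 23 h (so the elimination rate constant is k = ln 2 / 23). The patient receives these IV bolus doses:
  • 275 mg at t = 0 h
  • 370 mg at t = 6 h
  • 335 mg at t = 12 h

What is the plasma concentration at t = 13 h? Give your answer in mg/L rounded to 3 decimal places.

k = ln 2 / 23 = 0.03014 per h
Dose 1 (275 mg at t=0 h): 275·exp(−0.03014·13) = 185.860 mg/L
Dose 2 (370 mg at t=6 h): 370·exp(−0.03014·7) = 299.629 mg/L
Dose 3 (335 mg at t=12 h): 335·exp(−0.03014·1) = 325.055 mg/L
C(13) = 185.860 + 299.629 + 325.055 = 810.544 mg/L

810.544 mg/L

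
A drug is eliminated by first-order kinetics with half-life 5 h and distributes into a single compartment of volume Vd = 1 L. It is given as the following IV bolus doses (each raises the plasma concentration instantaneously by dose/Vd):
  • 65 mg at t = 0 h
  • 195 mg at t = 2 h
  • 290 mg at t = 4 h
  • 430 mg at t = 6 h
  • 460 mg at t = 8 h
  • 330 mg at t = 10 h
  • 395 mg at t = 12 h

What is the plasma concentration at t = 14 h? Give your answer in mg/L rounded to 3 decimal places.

949.742 mg/L

k = ln 2 / 5 = 0.13863 per h
Dose 1 (65 mg at t=0 h): 65·exp(−0.13863·14) = 9.333 mg/L
Dose 2 (195 mg at t=2 h): 195·exp(−0.13863·12) = 36.946 mg/L
Dose 3 (290 mg at t=4 h): 290·exp(−0.13863·10) = 72.500 mg/L
Dose 4 (430 mg at t=6 h): 430·exp(−0.13863·8) = 141.847 mg/L
Dose 5 (460 mg at t=8 h): 460·exp(−0.13863·6) = 200.227 mg/L
Dose 6 (330 mg at t=10 h): 330·exp(−0.13863·4) = 189.535 mg/L
Dose 7 (395 mg at t=12 h): 395·exp(−0.13863·2) = 299.354 mg/L
C(14) = 9.333 + 36.946 + 72.500 + 141.847 + 200.227 + 189.535 + 299.354 = 949.742 mg/L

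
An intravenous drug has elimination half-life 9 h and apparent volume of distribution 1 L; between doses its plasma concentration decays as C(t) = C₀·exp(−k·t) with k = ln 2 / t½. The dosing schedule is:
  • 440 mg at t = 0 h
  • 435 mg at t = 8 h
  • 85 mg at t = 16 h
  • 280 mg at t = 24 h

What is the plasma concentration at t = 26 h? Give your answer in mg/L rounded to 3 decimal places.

447.531 mg/L

k = ln 2 / 9 = 0.07702 per h
Dose 1 (440 mg at t=0 h): 440·exp(−0.07702·26) = 59.403 mg/L
Dose 2 (435 mg at t=8 h): 435·exp(−0.07702·18) = 108.750 mg/L
Dose 3 (85 mg at t=16 h): 85·exp(−0.07702·10) = 39.350 mg/L
Dose 4 (280 mg at t=24 h): 280·exp(−0.07702·2) = 240.028 mg/L
C(26) = 59.403 + 108.750 + 39.350 + 240.028 = 447.531 mg/L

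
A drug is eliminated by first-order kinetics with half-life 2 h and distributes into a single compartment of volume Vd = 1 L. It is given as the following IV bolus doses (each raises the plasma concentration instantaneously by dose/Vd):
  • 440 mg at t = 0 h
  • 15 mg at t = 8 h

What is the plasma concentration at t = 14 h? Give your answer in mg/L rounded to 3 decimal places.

5.313 mg/L

k = ln 2 / 2 = 0.34657 per h
Dose 1 (440 mg at t=0 h): 440·exp(−0.34657·14) = 3.438 mg/L
Dose 2 (15 mg at t=8 h): 15·exp(−0.34657·6) = 1.875 mg/L
C(14) = 3.438 + 1.875 = 5.313 mg/L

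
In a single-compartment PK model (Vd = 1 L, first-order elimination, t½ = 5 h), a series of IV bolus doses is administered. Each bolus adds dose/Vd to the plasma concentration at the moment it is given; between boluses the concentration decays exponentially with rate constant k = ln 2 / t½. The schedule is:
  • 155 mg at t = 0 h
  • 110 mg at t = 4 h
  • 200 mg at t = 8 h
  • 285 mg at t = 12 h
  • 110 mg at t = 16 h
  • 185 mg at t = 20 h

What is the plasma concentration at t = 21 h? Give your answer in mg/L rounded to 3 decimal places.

k = ln 2 / 5 = 0.13863 per h
Dose 1 (155 mg at t=0 h): 155·exp(−0.13863·21) = 8.433 mg/L
Dose 2 (110 mg at t=4 h): 110·exp(−0.13863·17) = 10.421 mg/L
Dose 3 (200 mg at t=8 h): 200·exp(−0.13863·13) = 32.988 mg/L
Dose 4 (285 mg at t=12 h): 285·exp(−0.13863·9) = 81.845 mg/L
Dose 5 (110 mg at t=16 h): 110·exp(−0.13863·5) = 55.000 mg/L
Dose 6 (185 mg at t=20 h): 185·exp(−0.13863·1) = 161.052 mg/L
C(21) = 8.433 + 10.421 + 32.988 + 81.845 + 55.000 + 161.052 = 349.738 mg/L

349.738 mg/L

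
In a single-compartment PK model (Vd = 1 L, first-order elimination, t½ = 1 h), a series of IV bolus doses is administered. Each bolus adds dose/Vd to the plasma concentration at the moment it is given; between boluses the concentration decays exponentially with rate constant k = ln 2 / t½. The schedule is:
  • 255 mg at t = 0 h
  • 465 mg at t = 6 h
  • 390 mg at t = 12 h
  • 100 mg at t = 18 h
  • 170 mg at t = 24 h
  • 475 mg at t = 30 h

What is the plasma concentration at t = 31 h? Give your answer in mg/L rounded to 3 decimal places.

k = ln 2 / 1 = 0.69315 per h
Dose 1 (255 mg at t=0 h): 255·exp(−0.69315·31) = 0.000 mg/L
Dose 2 (465 mg at t=6 h): 465·exp(−0.69315·25) = 0.000 mg/L
Dose 3 (390 mg at t=12 h): 390·exp(−0.69315·19) = 0.001 mg/L
Dose 4 (100 mg at t=18 h): 100·exp(−0.69315·13) = 0.012 mg/L
Dose 5 (170 mg at t=24 h): 170·exp(−0.69315·7) = 1.328 mg/L
Dose 6 (475 mg at t=30 h): 475·exp(−0.69315·1) = 237.500 mg/L
C(31) = 0.000 + 0.000 + 0.001 + 0.012 + 1.328 + 237.500 = 238.841 mg/L

238.841 mg/L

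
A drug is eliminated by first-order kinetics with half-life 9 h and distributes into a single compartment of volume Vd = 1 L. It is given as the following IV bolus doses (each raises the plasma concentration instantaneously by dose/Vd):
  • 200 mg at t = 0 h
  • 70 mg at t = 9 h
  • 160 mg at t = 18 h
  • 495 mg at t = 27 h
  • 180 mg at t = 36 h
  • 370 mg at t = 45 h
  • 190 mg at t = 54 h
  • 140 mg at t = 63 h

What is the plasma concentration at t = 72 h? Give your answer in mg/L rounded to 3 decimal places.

194.297 mg/L

k = ln 2 / 9 = 0.07702 per h
Dose 1 (200 mg at t=0 h): 200·exp(−0.07702·72) = 0.781 mg/L
Dose 2 (70 mg at t=9 h): 70·exp(−0.07702·63) = 0.547 mg/L
Dose 3 (160 mg at t=18 h): 160·exp(−0.07702·54) = 2.500 mg/L
Dose 4 (495 mg at t=27 h): 495·exp(−0.07702·45) = 15.469 mg/L
Dose 5 (180 mg at t=36 h): 180·exp(−0.07702·36) = 11.250 mg/L
Dose 6 (370 mg at t=45 h): 370·exp(−0.07702·27) = 46.250 mg/L
Dose 7 (190 mg at t=54 h): 190·exp(−0.07702·18) = 47.500 mg/L
Dose 8 (140 mg at t=63 h): 140·exp(−0.07702·9) = 70.000 mg/L
C(72) = 0.781 + 0.547 + 2.500 + 15.469 + 11.250 + 46.250 + 47.500 + 70.000 = 194.297 mg/L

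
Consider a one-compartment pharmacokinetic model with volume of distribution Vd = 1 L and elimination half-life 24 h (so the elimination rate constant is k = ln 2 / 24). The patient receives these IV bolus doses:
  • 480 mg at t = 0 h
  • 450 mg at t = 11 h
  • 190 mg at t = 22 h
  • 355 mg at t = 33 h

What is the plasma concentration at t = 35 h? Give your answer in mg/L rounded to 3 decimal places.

k = ln 2 / 24 = 0.02888 per h
Dose 1 (480 mg at t=0 h): 480·exp(−0.02888·35) = 174.678 mg/L
Dose 2 (450 mg at t=11 h): 450·exp(−0.02888·24) = 225.000 mg/L
Dose 3 (190 mg at t=22 h): 190·exp(−0.02888·13) = 130.526 mg/L
Dose 4 (355 mg at t=33 h): 355·exp(−0.02888·2) = 335.075 mg/L
C(35) = 174.678 + 225.000 + 130.526 + 335.075 = 865.279 mg/L

865.279 mg/L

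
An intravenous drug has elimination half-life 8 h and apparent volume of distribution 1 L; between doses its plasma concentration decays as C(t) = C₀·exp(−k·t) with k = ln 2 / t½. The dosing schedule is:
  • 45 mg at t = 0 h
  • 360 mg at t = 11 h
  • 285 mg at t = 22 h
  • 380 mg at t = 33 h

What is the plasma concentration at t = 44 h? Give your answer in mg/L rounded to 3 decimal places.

k = ln 2 / 8 = 0.08664 per h
Dose 1 (45 mg at t=0 h): 45·exp(−0.08664·44) = 0.994 mg/L
Dose 2 (360 mg at t=11 h): 360·exp(−0.08664·33) = 20.633 mg/L
Dose 3 (285 mg at t=22 h): 285·exp(−0.08664·22) = 42.366 mg/L
Dose 4 (380 mg at t=33 h): 380·exp(−0.08664·11) = 146.510 mg/L
C(44) = 0.994 + 20.633 + 42.366 + 146.510 = 210.502 mg/L

210.502 mg/L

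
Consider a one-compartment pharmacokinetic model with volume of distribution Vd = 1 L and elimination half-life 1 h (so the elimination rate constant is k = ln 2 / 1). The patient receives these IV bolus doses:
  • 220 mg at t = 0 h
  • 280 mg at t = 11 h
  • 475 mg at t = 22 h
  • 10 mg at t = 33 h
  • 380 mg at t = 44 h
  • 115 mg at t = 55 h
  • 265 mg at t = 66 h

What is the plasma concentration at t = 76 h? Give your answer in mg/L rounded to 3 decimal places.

k = ln 2 / 1 = 0.69315 per h
Dose 1 (220 mg at t=0 h): 220·exp(−0.69315·76) = 0.000 mg/L
Dose 2 (280 mg at t=11 h): 280·exp(−0.69315·65) = 0.000 mg/L
Dose 3 (475 mg at t=22 h): 475·exp(−0.69315·54) = 0.000 mg/L
Dose 4 (10 mg at t=33 h): 10·exp(−0.69315·43) = 0.000 mg/L
Dose 5 (380 mg at t=44 h): 380·exp(−0.69315·32) = 0.000 mg/L
Dose 6 (115 mg at t=55 h): 115·exp(−0.69315·21) = 0.000 mg/L
Dose 7 (265 mg at t=66 h): 265·exp(−0.69315·10) = 0.259 mg/L
C(76) = 0.000 + 0.000 + 0.000 + 0.000 + 0.000 + 0.000 + 0.259 = 0.259 mg/L

0.259 mg/L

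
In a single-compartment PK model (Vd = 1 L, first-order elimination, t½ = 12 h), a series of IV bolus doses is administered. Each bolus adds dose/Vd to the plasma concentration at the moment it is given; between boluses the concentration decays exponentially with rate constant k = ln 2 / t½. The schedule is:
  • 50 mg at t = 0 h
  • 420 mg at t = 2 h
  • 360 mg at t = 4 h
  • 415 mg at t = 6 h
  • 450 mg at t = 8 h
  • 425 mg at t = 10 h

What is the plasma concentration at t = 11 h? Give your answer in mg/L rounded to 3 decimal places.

k = ln 2 / 12 = 0.05776 per h
Dose 1 (50 mg at t=0 h): 50·exp(−0.05776·11) = 26.487 mg/L
Dose 2 (420 mg at t=2 h): 420·exp(−0.05776·9) = 249.733 mg/L
Dose 3 (360 mg at t=4 h): 360·exp(−0.05776·7) = 240.271 mg/L
Dose 4 (415 mg at t=6 h): 415·exp(−0.05776·5) = 310.899 mg/L
Dose 5 (450 mg at t=8 h): 450·exp(−0.05776·3) = 378.403 mg/L
Dose 6 (425 mg at t=10 h): 425·exp(−0.05776·1) = 401.147 mg/L
C(11) = 26.487 + 249.733 + 240.271 + 310.899 + 378.403 + 401.147 = 1606.940 mg/L

1606.940 mg/L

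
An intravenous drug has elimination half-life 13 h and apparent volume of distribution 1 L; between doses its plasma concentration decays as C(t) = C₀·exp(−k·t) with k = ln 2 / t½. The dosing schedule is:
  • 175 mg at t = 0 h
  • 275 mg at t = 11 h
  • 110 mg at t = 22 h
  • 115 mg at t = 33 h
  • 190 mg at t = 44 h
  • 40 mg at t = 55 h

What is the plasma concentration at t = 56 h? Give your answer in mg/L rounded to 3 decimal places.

k = ln 2 / 13 = 0.05332 per h
Dose 1 (175 mg at t=0 h): 175·exp(−0.05332·56) = 8.837 mg/L
Dose 2 (275 mg at t=11 h): 275·exp(−0.05332·45) = 24.964 mg/L
Dose 3 (110 mg at t=22 h): 110·exp(−0.05332·34) = 17.951 mg/L
Dose 4 (115 mg at t=33 h): 115·exp(−0.05332·23) = 33.737 mg/L
Dose 5 (190 mg at t=44 h): 190·exp(−0.05332·12) = 100.203 mg/L
Dose 6 (40 mg at t=55 h): 40·exp(−0.05332·1) = 37.923 mg/L
C(56) = 8.837 + 24.964 + 17.951 + 33.737 + 100.203 + 37.923 = 223.614 mg/L

223.614 mg/L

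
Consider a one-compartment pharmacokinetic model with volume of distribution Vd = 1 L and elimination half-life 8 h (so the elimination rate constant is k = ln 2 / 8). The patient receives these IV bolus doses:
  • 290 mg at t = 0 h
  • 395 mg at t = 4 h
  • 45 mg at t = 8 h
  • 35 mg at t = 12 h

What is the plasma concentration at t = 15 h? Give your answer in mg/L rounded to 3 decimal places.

282.880 mg/L

k = ln 2 / 8 = 0.08664 per h
Dose 1 (290 mg at t=0 h): 290·exp(−0.08664·15) = 79.062 mg/L
Dose 2 (395 mg at t=4 h): 395·exp(−0.08664·11) = 152.293 mg/L
Dose 3 (45 mg at t=8 h): 45·exp(−0.08664·7) = 24.536 mg/L
Dose 4 (35 mg at t=12 h): 35·exp(−0.08664·3) = 26.989 mg/L
C(15) = 79.062 + 152.293 + 24.536 + 26.989 = 282.880 mg/L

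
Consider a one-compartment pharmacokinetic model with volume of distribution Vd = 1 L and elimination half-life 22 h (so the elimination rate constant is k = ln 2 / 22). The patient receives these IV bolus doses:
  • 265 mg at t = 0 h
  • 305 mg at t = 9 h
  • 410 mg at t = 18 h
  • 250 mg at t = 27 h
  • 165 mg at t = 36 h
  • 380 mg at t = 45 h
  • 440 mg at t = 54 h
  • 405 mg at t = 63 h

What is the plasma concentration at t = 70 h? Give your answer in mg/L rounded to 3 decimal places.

1038.009 mg/L

k = ln 2 / 22 = 0.03151 per h
Dose 1 (265 mg at t=0 h): 265·exp(−0.03151·70) = 29.203 mg/L
Dose 2 (305 mg at t=9 h): 305·exp(−0.03151·61) = 44.630 mg/L
Dose 3 (410 mg at t=18 h): 410·exp(−0.03151·52) = 79.663 mg/L
Dose 4 (250 mg at t=27 h): 250·exp(−0.03151·43) = 64.501 mg/L
Dose 5 (165 mg at t=36 h): 165·exp(−0.03151·34) = 56.527 mg/L
Dose 6 (380 mg at t=45 h): 380·exp(−0.03151·25) = 172.864 mg/L
Dose 7 (440 mg at t=54 h): 440·exp(−0.03151·16) = 265.780 mg/L
Dose 8 (405 mg at t=63 h): 405·exp(−0.03151·7) = 324.842 mg/L
C(70) = 29.203 + 44.630 + 79.663 + 64.501 + 56.527 + 172.864 + 265.780 + 324.842 = 1038.009 mg/L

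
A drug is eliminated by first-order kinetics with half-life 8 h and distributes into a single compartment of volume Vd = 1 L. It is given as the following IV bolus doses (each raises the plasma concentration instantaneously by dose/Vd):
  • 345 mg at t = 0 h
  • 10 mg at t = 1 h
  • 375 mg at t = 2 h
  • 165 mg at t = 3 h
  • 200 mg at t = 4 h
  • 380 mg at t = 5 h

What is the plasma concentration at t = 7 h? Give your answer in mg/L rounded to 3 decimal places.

k = ln 2 / 8 = 0.08664 per h
Dose 1 (345 mg at t=0 h): 345·exp(−0.08664·7) = 188.113 mg/L
Dose 2 (10 mg at t=1 h): 10·exp(−0.08664·6) = 5.946 mg/L
Dose 3 (375 mg at t=2 h): 375·exp(−0.08664·5) = 243.157 mg/L
Dose 4 (165 mg at t=3 h): 165·exp(−0.08664·4) = 116.673 mg/L
Dose 5 (200 mg at t=4 h): 200·exp(−0.08664·3) = 154.221 mg/L
Dose 6 (380 mg at t=5 h): 380·exp(−0.08664·2) = 319.541 mg/L
C(7) = 188.113 + 5.946 + 243.157 + 116.673 + 154.221 + 319.541 = 1027.650 mg/L

1027.650 mg/L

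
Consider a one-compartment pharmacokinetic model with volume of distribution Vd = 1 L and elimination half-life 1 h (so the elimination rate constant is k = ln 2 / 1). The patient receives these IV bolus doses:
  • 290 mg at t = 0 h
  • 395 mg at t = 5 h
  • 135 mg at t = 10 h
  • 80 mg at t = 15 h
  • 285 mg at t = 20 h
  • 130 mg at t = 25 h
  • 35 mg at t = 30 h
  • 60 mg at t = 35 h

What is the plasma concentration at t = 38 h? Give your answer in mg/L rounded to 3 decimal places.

7.654 mg/L

k = ln 2 / 1 = 0.69315 per h
Dose 1 (290 mg at t=0 h): 290·exp(−0.69315·38) = 0.000 mg/L
Dose 2 (395 mg at t=5 h): 395·exp(−0.69315·33) = 0.000 mg/L
Dose 3 (135 mg at t=10 h): 135·exp(−0.69315·28) = 0.000 mg/L
Dose 4 (80 mg at t=15 h): 80·exp(−0.69315·23) = 0.000 mg/L
Dose 5 (285 mg at t=20 h): 285·exp(−0.69315·18) = 0.001 mg/L
Dose 6 (130 mg at t=25 h): 130·exp(−0.69315·13) = 0.016 mg/L
Dose 7 (35 mg at t=30 h): 35·exp(−0.69315·8) = 0.137 mg/L
Dose 8 (60 mg at t=35 h): 60·exp(−0.69315·3) = 7.500 mg/L
C(38) = 0.000 + 0.000 + 0.000 + 0.000 + 0.001 + 0.016 + 0.137 + 7.500 = 7.654 mg/L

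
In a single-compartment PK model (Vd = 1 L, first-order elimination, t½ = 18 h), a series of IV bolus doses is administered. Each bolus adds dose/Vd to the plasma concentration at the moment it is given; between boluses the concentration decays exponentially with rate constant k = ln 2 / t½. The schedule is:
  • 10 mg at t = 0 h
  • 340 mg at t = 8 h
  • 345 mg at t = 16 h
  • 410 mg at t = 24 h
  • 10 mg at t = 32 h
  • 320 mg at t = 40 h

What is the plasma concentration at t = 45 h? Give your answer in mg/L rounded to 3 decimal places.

649.142 mg/L

k = ln 2 / 18 = 0.03851 per h
Dose 1 (10 mg at t=0 h): 10·exp(−0.03851·45) = 1.768 mg/L
Dose 2 (340 mg at t=8 h): 340·exp(−0.03851·37) = 81.789 mg/L
Dose 3 (345 mg at t=16 h): 345·exp(−0.03851·29) = 112.934 mg/L
Dose 4 (410 mg at t=24 h): 410·exp(−0.03851·21) = 182.634 mg/L
Dose 5 (10 mg at t=32 h): 10·exp(−0.03851·13) = 6.062 mg/L
Dose 6 (320 mg at t=40 h): 320·exp(−0.03851·5) = 263.955 mg/L
C(45) = 1.768 + 81.789 + 112.934 + 182.634 + 6.062 + 263.955 = 649.142 mg/L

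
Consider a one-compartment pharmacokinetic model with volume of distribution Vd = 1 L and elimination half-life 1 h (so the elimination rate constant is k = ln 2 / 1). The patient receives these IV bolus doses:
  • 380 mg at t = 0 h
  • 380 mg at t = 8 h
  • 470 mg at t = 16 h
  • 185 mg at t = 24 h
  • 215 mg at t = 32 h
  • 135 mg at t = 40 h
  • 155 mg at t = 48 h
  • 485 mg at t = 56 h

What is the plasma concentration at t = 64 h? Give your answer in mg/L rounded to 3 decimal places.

1.897 mg/L

k = ln 2 / 1 = 0.69315 per h
Dose 1 (380 mg at t=0 h): 380·exp(−0.69315·64) = 0.000 mg/L
Dose 2 (380 mg at t=8 h): 380·exp(−0.69315·56) = 0.000 mg/L
Dose 3 (470 mg at t=16 h): 470·exp(−0.69315·48) = 0.000 mg/L
Dose 4 (185 mg at t=24 h): 185·exp(−0.69315·40) = 0.000 mg/L
Dose 5 (215 mg at t=32 h): 215·exp(−0.69315·32) = 0.000 mg/L
Dose 6 (135 mg at t=40 h): 135·exp(−0.69315·24) = 0.000 mg/L
Dose 7 (155 mg at t=48 h): 155·exp(−0.69315·16) = 0.002 mg/L
Dose 8 (485 mg at t=56 h): 485·exp(−0.69315·8) = 1.895 mg/L
C(64) = 0.000 + 0.000 + 0.000 + 0.000 + 0.000 + 0.000 + 0.002 + 1.895 = 1.897 mg/L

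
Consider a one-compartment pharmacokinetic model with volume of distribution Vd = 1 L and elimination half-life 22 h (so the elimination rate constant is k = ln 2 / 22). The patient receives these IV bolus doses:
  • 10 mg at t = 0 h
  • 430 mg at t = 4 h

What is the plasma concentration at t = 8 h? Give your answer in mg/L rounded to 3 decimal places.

k = ln 2 / 22 = 0.03151 per h
Dose 1 (10 mg at t=0 h): 10·exp(−0.03151·8) = 7.772 mg/L
Dose 2 (430 mg at t=4 h): 430·exp(−0.03151·4) = 379.084 mg/L
C(8) = 7.772 + 379.084 = 386.856 mg/L

386.856 mg/L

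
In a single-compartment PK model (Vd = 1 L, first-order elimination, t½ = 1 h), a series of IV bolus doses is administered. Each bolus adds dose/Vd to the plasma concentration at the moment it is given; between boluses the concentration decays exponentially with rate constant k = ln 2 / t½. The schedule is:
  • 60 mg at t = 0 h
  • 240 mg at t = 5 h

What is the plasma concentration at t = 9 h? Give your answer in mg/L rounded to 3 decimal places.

15.117 mg/L

k = ln 2 / 1 = 0.69315 per h
Dose 1 (60 mg at t=0 h): 60·exp(−0.69315·9) = 0.117 mg/L
Dose 2 (240 mg at t=5 h): 240·exp(−0.69315·4) = 15.000 mg/L
C(9) = 0.117 + 15.000 = 15.117 mg/L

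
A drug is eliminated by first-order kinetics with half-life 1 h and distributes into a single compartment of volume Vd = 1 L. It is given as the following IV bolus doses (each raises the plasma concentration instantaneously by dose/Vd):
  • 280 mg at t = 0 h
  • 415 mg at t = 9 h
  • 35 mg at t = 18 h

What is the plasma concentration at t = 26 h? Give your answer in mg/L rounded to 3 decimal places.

k = ln 2 / 1 = 0.69315 per h
Dose 1 (280 mg at t=0 h): 280·exp(−0.69315·26) = 0.000 mg/L
Dose 2 (415 mg at t=9 h): 415·exp(−0.69315·17) = 0.003 mg/L
Dose 3 (35 mg at t=18 h): 35·exp(−0.69315·8) = 0.137 mg/L
C(26) = 0.000 + 0.003 + 0.137 = 0.140 mg/L

0.140 mg/L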